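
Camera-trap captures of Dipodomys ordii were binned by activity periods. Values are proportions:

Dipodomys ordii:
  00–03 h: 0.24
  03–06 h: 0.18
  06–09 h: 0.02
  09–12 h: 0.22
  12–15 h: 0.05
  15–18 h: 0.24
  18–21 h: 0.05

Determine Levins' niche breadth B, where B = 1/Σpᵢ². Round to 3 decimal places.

Σpᵢ² = 0.24² + 0.18² + 0.02² + 0.22² + 0.05² + 0.24² + 0.05² = 0.0576 + 0.0324 + 0.0004 + 0.0484 + 0.0025 + 0.0576 + 0.0025 = 0.2014
B = 1 / 0.2014 = 4.96524

4.965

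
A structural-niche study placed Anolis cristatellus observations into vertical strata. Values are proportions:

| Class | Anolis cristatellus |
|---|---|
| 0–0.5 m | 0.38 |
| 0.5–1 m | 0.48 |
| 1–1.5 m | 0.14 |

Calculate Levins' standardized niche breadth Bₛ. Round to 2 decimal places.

0.77

Σpᵢ² = 0.38² + 0.48² + 0.14² = 0.1444 + 0.2304 + 0.0196 = 0.3944
B = 1 / 0.3944 = 2.5355
Bₛ = (B − 1)/(n − 1) = (2.5355 − 1)/(3 − 1) = 1.5355/2 = 0.7678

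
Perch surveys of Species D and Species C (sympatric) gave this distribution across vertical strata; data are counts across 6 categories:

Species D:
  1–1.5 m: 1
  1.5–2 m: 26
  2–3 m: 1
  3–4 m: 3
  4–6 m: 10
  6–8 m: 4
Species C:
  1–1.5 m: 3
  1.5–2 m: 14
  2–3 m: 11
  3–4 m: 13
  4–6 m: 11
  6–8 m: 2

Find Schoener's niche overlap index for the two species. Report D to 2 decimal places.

Proportions for Species D (n=45): 1/45=0.0222, 26/45=0.5778, 1/45=0.0222, 3/45=0.0667, 10/45=0.2222, 4/45=0.0889
Proportions for Species C (n=54): 3/54=0.0556, 14/54=0.2593, 11/54=0.2037, 13/54=0.2407, 11/54=0.2037, 2/54=0.0370
Σ|p₁ᵢ − p₂ᵢ| = 0.0334 + 0.3185 + 0.1815 + 0.1740 + 0.0185 + 0.0519 = 0.7778
D = 1 − ½ × 0.7778 = 1 − 0.38890 = 0.61110

0.61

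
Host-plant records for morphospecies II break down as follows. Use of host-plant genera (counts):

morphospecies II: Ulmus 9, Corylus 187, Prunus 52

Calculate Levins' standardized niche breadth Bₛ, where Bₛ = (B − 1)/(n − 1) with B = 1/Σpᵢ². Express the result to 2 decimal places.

Proportions for morphospecies II (n=248): 9/248=0.0363, 187/248=0.7540, 52/248=0.2097
Σpᵢ² = 0.0363² + 0.7540² + 0.2097² = 0.001318 + 0.568516 + 0.043974 = 0.613808
B = 1 / 0.613808 = 1.6292
Bₛ = (B − 1)/(n − 1) = (1.6292 − 1)/(3 − 1) = 0.6292/2 = 0.3146

0.31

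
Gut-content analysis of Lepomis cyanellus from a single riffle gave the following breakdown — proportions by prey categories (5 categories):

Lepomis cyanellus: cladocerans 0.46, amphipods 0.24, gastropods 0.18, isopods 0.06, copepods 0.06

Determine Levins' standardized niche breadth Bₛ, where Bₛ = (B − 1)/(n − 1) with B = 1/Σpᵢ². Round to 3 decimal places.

Σpᵢ² = 0.46² + 0.24² + 0.18² + 0.06² + 0.06² = 0.2116 + 0.0576 + 0.0324 + 0.0036 + 0.0036 = 0.3088
B = 1 / 0.3088 = 3.23834
Bₛ = (B − 1)/(n − 1) = (3.23834 − 1)/(5 − 1) = 2.23834/4 = 0.55959

0.560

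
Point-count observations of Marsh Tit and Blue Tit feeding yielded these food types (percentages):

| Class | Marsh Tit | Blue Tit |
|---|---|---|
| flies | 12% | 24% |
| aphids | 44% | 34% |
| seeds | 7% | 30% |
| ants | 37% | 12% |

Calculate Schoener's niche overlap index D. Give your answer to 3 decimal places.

0.650

Convert percentages to proportions (divide by 100).
Σ|p₁ᵢ − p₂ᵢ| = 0.12 + 0.10 + 0.23 + 0.25 = 0.70
D = 1 − ½ × 0.70 = 1 − 0.350 = 0.65000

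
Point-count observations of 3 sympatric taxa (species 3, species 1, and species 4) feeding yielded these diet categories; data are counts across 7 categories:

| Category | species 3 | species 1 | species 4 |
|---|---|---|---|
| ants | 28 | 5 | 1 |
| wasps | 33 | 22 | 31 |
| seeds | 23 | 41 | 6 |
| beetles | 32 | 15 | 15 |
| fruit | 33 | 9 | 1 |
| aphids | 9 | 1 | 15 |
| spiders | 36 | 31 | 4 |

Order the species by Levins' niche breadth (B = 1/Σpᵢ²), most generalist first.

Proportions for species 3 (n=194): 28/194=0.1443, 33/194=0.1701, 23/194=0.1186, 32/194=0.1649, 33/194=0.1701, 9/194=0.0464, 36/194=0.1856
Proportions for species 1 (n=124): 5/124=0.0403, 22/124=0.1774, 41/124=0.3306, 15/124=0.1210, 9/124=0.0726, 1/124=0.0081, 31/124=0.2500
Proportions for species 4 (n=73): 1/73=0.0137, 31/73=0.4247, 6/73=0.0822, 15/73=0.2055, 1/73=0.0137, 15/73=0.2055, 4/73=0.0548
Σp_3ᵢ² = 0.1443² + 0.1701² + 0.1186² + 0.1649² + 0.1701² + 0.0464² + 0.1856² = 0.020822 + 0.028934 + 0.014066 + 0.027192 + 0.028934 + 0.002153 + 0.034447 = 0.156548
B_3 = 1 / 0.156548 = 6.3878
Σp_1ᵢ² = 0.0403² + 0.1774² + 0.3306² + 0.1210² + 0.0726² + 0.0081² + 0.2500² = 0.001624 + 0.031471 + 0.109296 + 0.014641 + 0.005271 + 0.000066 + 0.062500 = 0.224869
B_1 = 1 / 0.224869 = 4.4470
Σp_4ᵢ² = 0.0137² + 0.4247² + 0.0822² + 0.2055² + 0.0137² + 0.2055² + 0.0548² = 0.000188 + 0.180370 + 0.006757 + 0.042230 + 0.000188 + 0.042230 + 0.003003 = 0.274966
B_4 = 1 / 0.274966 = 3.6368
Ranking by B (broadest → narrowest): species 3 (6.39) > species 1 (4.45) > species 4 (3.64)

species 3 > species 1 > species 4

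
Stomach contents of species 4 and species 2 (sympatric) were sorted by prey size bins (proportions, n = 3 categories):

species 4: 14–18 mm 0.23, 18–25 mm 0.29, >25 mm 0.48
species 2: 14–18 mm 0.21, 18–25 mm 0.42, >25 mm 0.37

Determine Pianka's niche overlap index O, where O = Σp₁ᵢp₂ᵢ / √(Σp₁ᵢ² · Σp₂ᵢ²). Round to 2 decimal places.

Σ p₁ᵢp₂ᵢ = 0.0483 + 0.1218 + 0.1776 = 0.3477
Σp_1ᵢ² = 0.23² + 0.29² + 0.48² = 0.0529 + 0.0841 + 0.2304 = 0.3674
Σp_2ᵢ² = 0.21² + 0.42² + 0.37² = 0.0441 + 0.1764 + 0.1369 = 0.3574
O = 0.3477 / √(0.3674 × 0.3574) = 0.3477 / 0.36237 = 0.9595

0.96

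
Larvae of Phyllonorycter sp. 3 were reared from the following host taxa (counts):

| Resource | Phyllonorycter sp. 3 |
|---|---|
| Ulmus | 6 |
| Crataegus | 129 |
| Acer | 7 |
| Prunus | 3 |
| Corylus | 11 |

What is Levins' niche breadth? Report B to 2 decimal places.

Proportions for Phyllonorycter sp. 3 (n=156): 6/156=0.0385, 129/156=0.8269, 7/156=0.0449, 3/156=0.0192, 11/156=0.0705
Σpᵢ² = 0.0385² + 0.8269² + 0.0449² + 0.0192² + 0.0705² = 0.001482 + 0.683764 + 0.002016 + 0.000369 + 0.004970 = 0.692601
B = 1 / 0.692601 = 1.4438

1.44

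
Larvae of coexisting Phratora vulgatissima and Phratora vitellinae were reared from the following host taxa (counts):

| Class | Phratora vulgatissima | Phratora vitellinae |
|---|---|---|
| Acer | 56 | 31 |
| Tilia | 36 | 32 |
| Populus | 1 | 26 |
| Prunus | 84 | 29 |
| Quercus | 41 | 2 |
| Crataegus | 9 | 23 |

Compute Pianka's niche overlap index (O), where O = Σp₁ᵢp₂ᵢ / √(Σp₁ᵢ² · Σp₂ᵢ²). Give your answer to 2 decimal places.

0.77

Proportions for Phratora vulgatissima (n=227): 56/227=0.2467, 36/227=0.1586, 1/227=0.0044, 84/227=0.3700, 41/227=0.1806, 9/227=0.0396
Proportions for Phratora vitellinae (n=143): 31/143=0.2168, 32/143=0.2238, 26/143=0.1818, 29/143=0.2028, 2/143=0.0140, 23/143=0.1608
Σ p₁ᵢp₂ᵢ = 0.053485 + 0.035495 + 0.000800 + 0.075036 + 0.002528 + 0.006368 = 0.173712
Σp_1ᵢ² = 0.2467² + 0.1586² + 0.0044² + 0.3700² + 0.1806² + 0.0396² = 0.060861 + 0.025154 + 0.000019 + 0.136900 + 0.032616 + 0.001568 = 0.257118
Σp_2ᵢ² = 0.2168² + 0.2238² + 0.1818² + 0.2028² + 0.0140² + 0.1608² = 0.047002 + 0.050086 + 0.033051 + 0.041128 + 0.000196 + 0.025857 = 0.197320
O = 0.173712 / √(0.257118 × 0.197320) = 0.173712 / 0.2252433 = 0.7712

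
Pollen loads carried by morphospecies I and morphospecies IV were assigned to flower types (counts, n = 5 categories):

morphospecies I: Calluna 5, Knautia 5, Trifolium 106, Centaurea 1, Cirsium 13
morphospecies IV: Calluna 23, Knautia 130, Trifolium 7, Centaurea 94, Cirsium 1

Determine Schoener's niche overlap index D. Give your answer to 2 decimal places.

0.12

Proportions for morphospecies I (n=130): 5/130=0.0385, 5/130=0.0385, 106/130=0.8154, 1/130=0.0077, 13/130=0.1000
Proportions for morphospecies IV (n=255): 23/255=0.0902, 130/255=0.5098, 7/255=0.0275, 94/255=0.3686, 1/255=0.0039
Σ|p₁ᵢ − p₂ᵢ| = 0.0517 + 0.4713 + 0.7879 + 0.3609 + 0.0961 = 1.7679
D = 1 − ½ × 1.7679 = 1 − 0.88395 = 0.11605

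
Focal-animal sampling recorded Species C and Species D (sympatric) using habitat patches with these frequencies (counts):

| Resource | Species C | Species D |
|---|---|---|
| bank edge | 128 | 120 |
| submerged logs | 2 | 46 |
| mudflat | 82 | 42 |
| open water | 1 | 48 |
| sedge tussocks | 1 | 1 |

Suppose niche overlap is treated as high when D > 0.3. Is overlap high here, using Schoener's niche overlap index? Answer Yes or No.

Proportions for Species C (n=214): 128/214=0.5981, 2/214=0.0093, 82/214=0.3832, 1/214=0.0047, 1/214=0.0047
Proportions for Species D (n=257): 120/257=0.4669, 46/257=0.1790, 42/257=0.1634, 48/257=0.1868, 1/257=0.0039
Σ|p₁ᵢ − p₂ᵢ| = 0.1312 + 0.1697 + 0.2198 + 0.1821 + 0.0008 = 0.7036
D = 1 − ½ × 0.7036 = 1 − 0.35180 = 0.64820
D = 0.64820 > 0.3 → Yes.

Yes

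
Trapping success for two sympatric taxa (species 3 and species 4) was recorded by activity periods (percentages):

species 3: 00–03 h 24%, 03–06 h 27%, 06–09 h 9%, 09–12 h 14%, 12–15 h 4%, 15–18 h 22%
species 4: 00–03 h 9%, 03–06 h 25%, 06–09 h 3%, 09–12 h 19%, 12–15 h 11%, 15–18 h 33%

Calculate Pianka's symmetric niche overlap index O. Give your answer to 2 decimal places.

Convert percentages to proportions (divide by 100).
Σ p₁ᵢp₂ᵢ = 0.0216 + 0.0675 + 0.0027 + 0.0266 + 0.0044 + 0.0726 = 0.1954
Σp_1ᵢ² = 0.24² + 0.27² + 0.09² + 0.14² + 0.04² + 0.22² = 0.0576 + 0.0729 + 0.0081 + 0.0196 + 0.0016 + 0.0484 = 0.2082
Σp_2ᵢ² = 0.09² + 0.25² + 0.03² + 0.19² + 0.11² + 0.33² = 0.0081 + 0.0625 + 0.0009 + 0.0361 + 0.0121 + 0.1089 = 0.2286
O = 0.1954 / √(0.2082 × 0.2286) = 0.1954 / 0.21816 = 0.8957

0.90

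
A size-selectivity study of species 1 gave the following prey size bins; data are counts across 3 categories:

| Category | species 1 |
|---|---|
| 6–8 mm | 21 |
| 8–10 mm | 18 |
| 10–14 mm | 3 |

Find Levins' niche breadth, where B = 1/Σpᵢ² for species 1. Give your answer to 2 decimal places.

2.28

Proportions for species 1 (n=42): 21/42=0.5000, 18/42=0.4286, 3/42=0.0714
Σpᵢ² = 0.5000² + 0.4286² + 0.0714² = 0.250000 + 0.183698 + 0.005098 = 0.438796
B = 1 / 0.438796 = 2.2790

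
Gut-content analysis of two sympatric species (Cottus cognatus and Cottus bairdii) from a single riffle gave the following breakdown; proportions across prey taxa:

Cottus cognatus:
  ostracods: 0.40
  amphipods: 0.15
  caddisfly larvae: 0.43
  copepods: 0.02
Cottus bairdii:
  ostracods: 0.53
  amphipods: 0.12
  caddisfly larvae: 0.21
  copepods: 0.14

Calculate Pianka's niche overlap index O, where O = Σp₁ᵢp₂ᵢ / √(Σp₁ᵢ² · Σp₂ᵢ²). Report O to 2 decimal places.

0.89

Σ p₁ᵢp₂ᵢ = 0.2120 + 0.0180 + 0.0903 + 0.0028 = 0.3231
Σp_1ᵢ² = 0.40² + 0.15² + 0.43² + 0.02² = 0.1600 + 0.0225 + 0.1849 + 0.0004 = 0.3678
Σp_2ᵢ² = 0.53² + 0.12² + 0.21² + 0.14² = 0.2809 + 0.0144 + 0.0441 + 0.0196 = 0.3590
O = 0.3231 / √(0.3678 × 0.3590) = 0.3231 / 0.36337 = 0.8892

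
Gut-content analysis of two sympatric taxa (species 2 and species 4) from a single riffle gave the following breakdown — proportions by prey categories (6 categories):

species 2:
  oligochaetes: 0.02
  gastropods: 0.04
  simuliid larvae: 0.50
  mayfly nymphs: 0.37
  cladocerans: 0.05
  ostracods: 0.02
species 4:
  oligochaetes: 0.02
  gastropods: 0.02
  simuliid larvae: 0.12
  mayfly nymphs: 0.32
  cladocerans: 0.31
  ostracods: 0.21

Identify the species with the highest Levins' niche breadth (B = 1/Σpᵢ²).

Σp_2ᵢ² = 0.02² + 0.04² + 0.50² + 0.37² + 0.05² + 0.02² = 0.0004 + 0.0016 + 0.2500 + 0.1369 + 0.0025 + 0.0004 = 0.3918
B_2 = 1 / 0.3918 = 2.5523
Σp_4ᵢ² = 0.02² + 0.02² + 0.12² + 0.32² + 0.31² + 0.21² = 0.0004 + 0.0004 + 0.0144 + 0.1024 + 0.0961 + 0.0441 = 0.2578
B_4 = 1 / 0.2578 = 3.8790
Highest B → broadest niche (most generalist): species 4 (B = 3.88).

species 4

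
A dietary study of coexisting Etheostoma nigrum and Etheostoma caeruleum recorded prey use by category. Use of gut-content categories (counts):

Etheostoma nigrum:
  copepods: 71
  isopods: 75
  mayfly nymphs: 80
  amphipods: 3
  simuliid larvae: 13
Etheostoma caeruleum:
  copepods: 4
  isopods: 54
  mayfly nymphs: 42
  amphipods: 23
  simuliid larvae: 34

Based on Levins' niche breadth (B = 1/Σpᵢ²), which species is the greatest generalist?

Proportions for Etheostoma nigrum (n=242): 71/242=0.2934, 75/242=0.3099, 80/242=0.3306, 3/242=0.0124, 13/242=0.0537
Proportions for Etheostoma caeruleum (n=157): 4/157=0.0255, 54/157=0.3439, 42/157=0.2675, 23/157=0.1465, 34/157=0.2166
Σp_nigrᵢ² = 0.2934² + 0.3099² + 0.3306² + 0.0124² + 0.0537² = 0.086084 + 0.096038 + 0.109296 + 0.000154 + 0.002884 = 0.294456
B_nigr = 1 / 0.294456 = 3.3961
Σp_caerᵢ² = 0.0255² + 0.3439² + 0.2675² + 0.1465² + 0.2166² = 0.000650 + 0.118267 + 0.071556 + 0.021462 + 0.046916 = 0.258851
B_caer = 1 / 0.258851 = 3.8632
Highest B → broadest niche (most generalist): Etheostoma caeruleum (B = 3.86).

Etheostoma caeruleum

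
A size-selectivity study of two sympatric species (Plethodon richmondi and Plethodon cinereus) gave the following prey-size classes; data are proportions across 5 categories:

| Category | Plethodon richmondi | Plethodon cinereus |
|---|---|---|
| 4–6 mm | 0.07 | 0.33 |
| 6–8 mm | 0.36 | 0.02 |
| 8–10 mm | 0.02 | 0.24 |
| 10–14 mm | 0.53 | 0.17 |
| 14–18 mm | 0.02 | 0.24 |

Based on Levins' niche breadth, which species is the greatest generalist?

Σp_richᵢ² = 0.07² + 0.36² + 0.02² + 0.53² + 0.02² = 0.0049 + 0.1296 + 0.0004 + 0.2809 + 0.0004 = 0.4162
B_rich = 1 / 0.4162 = 2.4027
Σp_cineᵢ² = 0.33² + 0.02² + 0.24² + 0.17² + 0.24² = 0.1089 + 0.0004 + 0.0576 + 0.0289 + 0.0576 = 0.2534
B_cine = 1 / 0.2534 = 3.9463
Highest B → broadest niche (most generalist): Plethodon cinereus (B = 3.95).

Plethodon cinereus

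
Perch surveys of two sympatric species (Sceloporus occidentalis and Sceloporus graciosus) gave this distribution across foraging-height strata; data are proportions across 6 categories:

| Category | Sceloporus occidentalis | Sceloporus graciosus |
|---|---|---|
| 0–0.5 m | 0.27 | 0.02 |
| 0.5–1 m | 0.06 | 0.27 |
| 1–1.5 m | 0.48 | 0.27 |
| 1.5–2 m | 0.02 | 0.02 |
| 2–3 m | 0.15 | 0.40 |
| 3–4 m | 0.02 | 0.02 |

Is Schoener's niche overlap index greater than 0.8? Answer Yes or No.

No

Σ|p₁ᵢ − p₂ᵢ| = 0.25 + 0.21 + 0.21 + 0.00 + 0.25 + 0.00 = 0.92
D = 1 − ½ × 0.92 = 1 − 0.460 = 0.5400
D = 0.5400 < 0.8 → No.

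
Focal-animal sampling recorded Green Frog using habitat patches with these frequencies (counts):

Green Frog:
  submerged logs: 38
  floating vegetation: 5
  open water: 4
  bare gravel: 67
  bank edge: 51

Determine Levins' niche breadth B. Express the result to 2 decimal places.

3.17

Proportions for Green Frog (n=165): 38/165=0.2303, 5/165=0.0303, 4/165=0.0242, 67/165=0.4061, 51/165=0.3091
Σpᵢ² = 0.2303² + 0.0303² + 0.0242² + 0.4061² + 0.3091² = 0.053038 + 0.000918 + 0.000586 + 0.164917 + 0.095543 = 0.315002
B = 1 / 0.315002 = 3.1746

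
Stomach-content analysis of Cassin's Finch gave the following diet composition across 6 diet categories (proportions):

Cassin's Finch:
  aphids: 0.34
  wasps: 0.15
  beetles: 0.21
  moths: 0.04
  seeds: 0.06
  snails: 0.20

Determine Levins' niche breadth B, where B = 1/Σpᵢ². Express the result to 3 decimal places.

4.398

Σpᵢ² = 0.34² + 0.15² + 0.21² + 0.04² + 0.06² + 0.20² = 0.1156 + 0.0225 + 0.0441 + 0.0016 + 0.0036 + 0.0400 = 0.2274
B = 1 / 0.2274 = 4.39754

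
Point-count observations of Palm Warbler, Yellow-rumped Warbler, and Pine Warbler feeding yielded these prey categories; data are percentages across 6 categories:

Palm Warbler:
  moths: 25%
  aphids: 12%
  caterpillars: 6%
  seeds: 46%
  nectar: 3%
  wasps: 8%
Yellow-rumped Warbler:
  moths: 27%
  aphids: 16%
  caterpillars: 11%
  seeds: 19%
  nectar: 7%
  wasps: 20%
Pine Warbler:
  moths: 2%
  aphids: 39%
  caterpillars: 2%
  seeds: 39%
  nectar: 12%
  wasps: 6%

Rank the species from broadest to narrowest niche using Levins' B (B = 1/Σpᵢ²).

Yellow-rumped Warbler > Palm Warbler > Pine Warbler

Convert percentages to proportions (divide by 100).
Σp_Palmᵢ² = 0.25² + 0.12² + 0.06² + 0.46² + 0.03² + 0.08² = 0.0625 + 0.0144 + 0.0036 + 0.2116 + 0.0009 + 0.0064 = 0.2994
B_Palm = 1 / 0.2994 = 3.3400
Σp_Yellᵢ² = 0.27² + 0.16² + 0.11² + 0.19² + 0.07² + 0.20² = 0.0729 + 0.0256 + 0.0121 + 0.0361 + 0.0049 + 0.0400 = 0.1916
B_Yell = 1 / 0.1916 = 5.2192
Σp_Pineᵢ² = 0.02² + 0.39² + 0.02² + 0.39² + 0.12² + 0.06² = 0.0004 + 0.1521 + 0.0004 + 0.1521 + 0.0144 + 0.0036 = 0.3230
B_Pine = 1 / 0.3230 = 3.0960
Ranking by B (broadest → narrowest): Yellow-rumped Warbler (5.22) > Palm Warbler (3.34) > Pine Warbler (3.10)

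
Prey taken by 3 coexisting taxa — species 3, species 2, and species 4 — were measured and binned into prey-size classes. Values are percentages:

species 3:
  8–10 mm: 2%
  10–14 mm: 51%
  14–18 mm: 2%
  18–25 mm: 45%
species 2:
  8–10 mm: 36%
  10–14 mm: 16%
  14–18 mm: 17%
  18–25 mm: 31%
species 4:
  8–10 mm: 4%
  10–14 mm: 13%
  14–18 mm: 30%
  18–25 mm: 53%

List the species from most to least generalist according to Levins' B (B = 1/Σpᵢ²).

Convert percentages to proportions (divide by 100).
Σp_3ᵢ² = 0.02² + 0.51² + 0.02² + 0.45² = 0.0004 + 0.2601 + 0.0004 + 0.2025 = 0.4634
B_3 = 1 / 0.4634 = 2.1580
Σp_2ᵢ² = 0.36² + 0.16² + 0.17² + 0.31² = 0.1296 + 0.0256 + 0.0289 + 0.0961 = 0.2802
B_2 = 1 / 0.2802 = 3.5689
Σp_4ᵢ² = 0.04² + 0.13² + 0.30² + 0.53² = 0.0016 + 0.0169 + 0.0900 + 0.2809 = 0.3894
B_4 = 1 / 0.3894 = 2.5681
Ranking by B (broadest → narrowest): species 2 (3.57) > species 4 (2.57) > species 3 (2.16)

species 2 > species 4 > species 3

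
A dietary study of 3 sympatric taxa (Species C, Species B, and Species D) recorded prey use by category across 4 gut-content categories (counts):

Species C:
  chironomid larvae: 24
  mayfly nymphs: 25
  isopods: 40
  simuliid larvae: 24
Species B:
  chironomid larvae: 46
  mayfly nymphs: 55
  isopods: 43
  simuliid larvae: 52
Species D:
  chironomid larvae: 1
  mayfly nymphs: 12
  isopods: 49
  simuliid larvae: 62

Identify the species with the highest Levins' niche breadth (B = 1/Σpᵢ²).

Species B

Proportions for Species C (n=113): 24/113=0.2124, 25/113=0.2212, 40/113=0.3540, 24/113=0.2124
Proportions for Species B (n=196): 46/196=0.2347, 55/196=0.2806, 43/196=0.2194, 52/196=0.2653
Proportions for Species D (n=124): 1/124=0.0081, 12/124=0.0968, 49/124=0.3952, 62/124=0.5000
Σp_Cᵢ² = 0.2124² + 0.2212² + 0.3540² + 0.2124² = 0.045114 + 0.048929 + 0.125316 + 0.045114 = 0.264473
B_C = 1 / 0.264473 = 3.7811
Σp_Bᵢ² = 0.2347² + 0.2806² + 0.2194² + 0.2653² = 0.055084 + 0.078736 + 0.048136 + 0.070384 = 0.252340
B_B = 1 / 0.252340 = 3.9629
Σp_Dᵢ² = 0.0081² + 0.0968² + 0.3952² + 0.5000² = 0.000066 + 0.009370 + 0.156183 + 0.250000 = 0.415619
B_D = 1 / 0.415619 = 2.4060
Highest B → broadest niche (most generalist): Species B (B = 3.96).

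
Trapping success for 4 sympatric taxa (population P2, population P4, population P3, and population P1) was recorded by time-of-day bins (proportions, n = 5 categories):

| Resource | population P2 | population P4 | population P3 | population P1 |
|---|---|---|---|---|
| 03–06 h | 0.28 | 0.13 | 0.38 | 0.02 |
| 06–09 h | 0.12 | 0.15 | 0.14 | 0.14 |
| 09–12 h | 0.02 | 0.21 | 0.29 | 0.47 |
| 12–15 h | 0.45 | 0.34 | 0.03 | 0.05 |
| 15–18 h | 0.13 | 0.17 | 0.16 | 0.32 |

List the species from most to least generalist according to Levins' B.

population P4 > population P3 > population P2 > population P1

Σp_P2ᵢ² = 0.28² + 0.12² + 0.02² + 0.45² + 0.13² = 0.0784 + 0.0144 + 0.0004 + 0.2025 + 0.0169 = 0.3126
B_P2 = 1 / 0.3126 = 3.1990
Σp_P4ᵢ² = 0.13² + 0.15² + 0.21² + 0.34² + 0.17² = 0.0169 + 0.0225 + 0.0441 + 0.1156 + 0.0289 = 0.2280
B_P4 = 1 / 0.2280 = 4.3860
Σp_P3ᵢ² = 0.38² + 0.14² + 0.29² + 0.03² + 0.16² = 0.1444 + 0.0196 + 0.0841 + 0.0009 + 0.0256 = 0.2746
B_P3 = 1 / 0.2746 = 3.6417
Σp_P1ᵢ² = 0.02² + 0.14² + 0.47² + 0.05² + 0.32² = 0.0004 + 0.0196 + 0.2209 + 0.0025 + 0.1024 = 0.3458
B_P1 = 1 / 0.3458 = 2.8918
Ranking by B (broadest → narrowest): population P4 (4.39) > population P3 (3.64) > population P2 (3.20) > population P1 (2.89)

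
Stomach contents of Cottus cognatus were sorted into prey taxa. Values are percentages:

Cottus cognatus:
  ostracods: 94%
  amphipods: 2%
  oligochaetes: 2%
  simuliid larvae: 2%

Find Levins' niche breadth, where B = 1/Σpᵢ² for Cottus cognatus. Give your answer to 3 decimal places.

1.130

Convert percentages to proportions (divide by 100).
Σpᵢ² = 0.94² + 0.02² + 0.02² + 0.02² = 0.8836 + 0.0004 + 0.0004 + 0.0004 = 0.8848
B = 1 / 0.8848 = 1.13020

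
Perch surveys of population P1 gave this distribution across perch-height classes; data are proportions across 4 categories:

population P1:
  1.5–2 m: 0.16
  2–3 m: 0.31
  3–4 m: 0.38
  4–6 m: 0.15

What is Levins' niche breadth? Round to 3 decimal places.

3.465

Σpᵢ² = 0.16² + 0.31² + 0.38² + 0.15² = 0.0256 + 0.0961 + 0.1444 + 0.0225 = 0.2886
B = 1 / 0.2886 = 3.46500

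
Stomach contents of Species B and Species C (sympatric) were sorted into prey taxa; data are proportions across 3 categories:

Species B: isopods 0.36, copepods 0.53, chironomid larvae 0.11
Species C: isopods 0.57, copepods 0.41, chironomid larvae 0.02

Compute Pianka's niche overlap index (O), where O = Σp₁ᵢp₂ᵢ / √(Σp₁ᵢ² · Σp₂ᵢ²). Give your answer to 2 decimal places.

Σ p₁ᵢp₂ᵢ = 0.2052 + 0.2173 + 0.0022 = 0.4247
Σp_1ᵢ² = 0.36² + 0.53² + 0.11² = 0.1296 + 0.2809 + 0.0121 = 0.4226
Σp_2ᵢ² = 0.57² + 0.41² + 0.02² = 0.3249 + 0.1681 + 0.0004 = 0.4934
O = 0.4247 / √(0.4226 × 0.4934) = 0.4247 / 0.45663 = 0.9301

0.93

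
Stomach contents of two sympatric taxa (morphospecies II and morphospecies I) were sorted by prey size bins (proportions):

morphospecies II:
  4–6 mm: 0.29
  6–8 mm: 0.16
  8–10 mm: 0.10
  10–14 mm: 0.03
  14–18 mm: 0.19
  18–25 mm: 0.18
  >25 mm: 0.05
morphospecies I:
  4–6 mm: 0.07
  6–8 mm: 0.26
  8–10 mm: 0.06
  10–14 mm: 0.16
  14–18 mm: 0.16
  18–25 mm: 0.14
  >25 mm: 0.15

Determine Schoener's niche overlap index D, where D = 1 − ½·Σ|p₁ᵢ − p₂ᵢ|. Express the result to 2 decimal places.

0.67

Σ|p₁ᵢ − p₂ᵢ| = 0.22 + 0.10 + 0.04 + 0.13 + 0.03 + 0.04 + 0.10 = 0.66
D = 1 − ½ × 0.66 = 1 − 0.330 = 0.6700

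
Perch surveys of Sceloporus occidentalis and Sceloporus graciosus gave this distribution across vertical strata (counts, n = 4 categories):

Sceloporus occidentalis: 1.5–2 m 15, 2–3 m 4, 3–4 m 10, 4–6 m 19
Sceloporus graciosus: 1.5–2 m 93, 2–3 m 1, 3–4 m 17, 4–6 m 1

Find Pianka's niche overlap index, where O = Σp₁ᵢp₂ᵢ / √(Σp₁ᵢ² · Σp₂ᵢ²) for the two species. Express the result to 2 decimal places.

Proportions for Sceloporus occidentalis (n=48): 15/48=0.3125, 4/48=0.0833, 10/48=0.2083, 19/48=0.3958
Proportions for Sceloporus graciosus (n=112): 93/112=0.8304, 1/112=0.0089, 17/112=0.1518, 1/112=0.0089
Σ p₁ᵢp₂ᵢ = 0.259500 + 0.000741 + 0.031620 + 0.003523 = 0.295384
Σp_1ᵢ² = 0.3125² + 0.0833² + 0.2083² + 0.3958² = 0.097656 + 0.006939 + 0.043389 + 0.156658 = 0.304642
Σp_2ᵢ² = 0.8304² + 0.0089² + 0.1518² + 0.0089² = 0.689564 + 0.000079 + 0.023043 + 0.000079 = 0.712765
O = 0.295384 / √(0.304642 × 0.712765) = 0.295384 / 0.4659809 = 0.6339

0.63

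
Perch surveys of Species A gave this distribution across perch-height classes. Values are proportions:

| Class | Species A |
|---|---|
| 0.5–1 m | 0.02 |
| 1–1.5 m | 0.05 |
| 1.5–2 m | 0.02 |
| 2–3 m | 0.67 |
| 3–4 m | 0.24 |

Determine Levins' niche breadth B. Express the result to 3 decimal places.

Σpᵢ² = 0.02² + 0.05² + 0.02² + 0.67² + 0.24² = 0.0004 + 0.0025 + 0.0004 + 0.4489 + 0.0576 = 0.5098
B = 1 / 0.5098 = 1.96155

1.962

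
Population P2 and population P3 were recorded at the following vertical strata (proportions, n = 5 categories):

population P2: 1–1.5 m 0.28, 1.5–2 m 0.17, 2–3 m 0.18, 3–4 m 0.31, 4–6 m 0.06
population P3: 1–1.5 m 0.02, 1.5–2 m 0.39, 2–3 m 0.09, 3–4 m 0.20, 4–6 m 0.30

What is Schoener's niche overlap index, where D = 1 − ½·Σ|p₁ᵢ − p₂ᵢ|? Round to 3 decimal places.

0.540

Σ|p₁ᵢ − p₂ᵢ| = 0.26 + 0.22 + 0.09 + 0.11 + 0.24 = 0.92
D = 1 − ½ × 0.92 = 1 − 0.460 = 0.54000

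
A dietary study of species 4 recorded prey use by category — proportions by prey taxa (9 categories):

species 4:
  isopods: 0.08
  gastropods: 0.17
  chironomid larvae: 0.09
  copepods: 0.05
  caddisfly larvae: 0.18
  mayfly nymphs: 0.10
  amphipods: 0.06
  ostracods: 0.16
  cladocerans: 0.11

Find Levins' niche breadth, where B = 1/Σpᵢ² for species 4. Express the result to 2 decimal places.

7.72

Σpᵢ² = 0.08² + 0.17² + 0.09² + 0.05² + 0.18² + 0.10² + 0.06² + 0.16² + 0.11² = 0.0064 + 0.0289 + 0.0081 + 0.0025 + 0.0324 + 0.0100 + 0.0036 + 0.0256 + 0.0121 = 0.1296
B = 1 / 0.1296 = 7.7160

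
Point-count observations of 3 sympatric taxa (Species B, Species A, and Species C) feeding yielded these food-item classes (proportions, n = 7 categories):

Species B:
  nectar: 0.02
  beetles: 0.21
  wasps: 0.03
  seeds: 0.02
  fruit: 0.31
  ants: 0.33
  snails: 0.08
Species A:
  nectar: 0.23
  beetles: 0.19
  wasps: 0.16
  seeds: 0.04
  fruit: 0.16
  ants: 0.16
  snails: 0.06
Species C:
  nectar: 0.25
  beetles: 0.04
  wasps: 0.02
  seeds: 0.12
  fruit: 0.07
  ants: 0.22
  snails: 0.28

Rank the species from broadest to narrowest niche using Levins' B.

Species A > Species C > Species B

Σp_Bᵢ² = 0.02² + 0.21² + 0.03² + 0.02² + 0.31² + 0.33² + 0.08² = 0.0004 + 0.0441 + 0.0009 + 0.0004 + 0.0961 + 0.1089 + 0.0064 = 0.2572
B_B = 1 / 0.2572 = 3.8880
Σp_Aᵢ² = 0.23² + 0.19² + 0.16² + 0.04² + 0.16² + 0.16² + 0.06² = 0.0529 + 0.0361 + 0.0256 + 0.0016 + 0.0256 + 0.0256 + 0.0036 = 0.1710
B_A = 1 / 0.1710 = 5.8480
Σp_Cᵢ² = 0.25² + 0.04² + 0.02² + 0.12² + 0.07² + 0.22² + 0.28² = 0.0625 + 0.0016 + 0.0004 + 0.0144 + 0.0049 + 0.0484 + 0.0784 = 0.2106
B_C = 1 / 0.2106 = 4.7483
Ranking by B (broadest → narrowest): Species A (5.85) > Species C (4.75) > Species B (3.89)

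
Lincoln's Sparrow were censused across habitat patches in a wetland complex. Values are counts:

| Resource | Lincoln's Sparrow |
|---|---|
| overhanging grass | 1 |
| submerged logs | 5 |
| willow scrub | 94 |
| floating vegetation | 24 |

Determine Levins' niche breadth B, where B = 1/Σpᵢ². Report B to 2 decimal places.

1.63

Proportions for Lincoln's Sparrow (n=124): 1/124=0.0081, 5/124=0.0403, 94/124=0.7581, 24/124=0.1935
Σpᵢ² = 0.0081² + 0.0403² + 0.7581² + 0.1935² = 0.000066 + 0.001624 + 0.574716 + 0.037442 = 0.613848
B = 1 / 0.613848 = 1.6291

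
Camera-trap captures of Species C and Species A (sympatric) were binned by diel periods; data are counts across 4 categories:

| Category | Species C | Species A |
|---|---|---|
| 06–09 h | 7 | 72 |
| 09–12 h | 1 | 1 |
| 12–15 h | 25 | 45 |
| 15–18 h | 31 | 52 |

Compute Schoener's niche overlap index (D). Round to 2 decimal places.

0.69

Proportions for Species C (n=64): 7/64=0.1094, 1/64=0.0156, 25/64=0.3906, 31/64=0.4844
Proportions for Species A (n=170): 72/170=0.4235, 1/170=0.0059, 45/170=0.2647, 52/170=0.3059
Σ|p₁ᵢ − p₂ᵢ| = 0.3141 + 0.0097 + 0.1259 + 0.1785 = 0.6282
D = 1 − ½ × 0.6282 = 1 − 0.31410 = 0.68590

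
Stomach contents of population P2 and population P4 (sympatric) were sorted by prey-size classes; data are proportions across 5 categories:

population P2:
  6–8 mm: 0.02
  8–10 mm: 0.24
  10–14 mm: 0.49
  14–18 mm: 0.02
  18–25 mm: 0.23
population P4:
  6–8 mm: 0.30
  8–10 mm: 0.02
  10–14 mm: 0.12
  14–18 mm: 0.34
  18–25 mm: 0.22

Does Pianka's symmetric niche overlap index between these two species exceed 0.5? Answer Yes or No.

Σ p₁ᵢp₂ᵢ = 0.0060 + 0.0048 + 0.0588 + 0.0068 + 0.0506 = 0.1270
Σp_1ᵢ² = 0.02² + 0.24² + 0.49² + 0.02² + 0.23² = 0.0004 + 0.0576 + 0.2401 + 0.0004 + 0.0529 = 0.3514
Σp_2ᵢ² = 0.30² + 0.02² + 0.12² + 0.34² + 0.22² = 0.0900 + 0.0004 + 0.0144 + 0.1156 + 0.0484 = 0.2688
O = 0.1270 / √(0.3514 × 0.2688) = 0.1270 / 0.30734 = 0.4132
O = 0.4132 < 0.5 → No.

No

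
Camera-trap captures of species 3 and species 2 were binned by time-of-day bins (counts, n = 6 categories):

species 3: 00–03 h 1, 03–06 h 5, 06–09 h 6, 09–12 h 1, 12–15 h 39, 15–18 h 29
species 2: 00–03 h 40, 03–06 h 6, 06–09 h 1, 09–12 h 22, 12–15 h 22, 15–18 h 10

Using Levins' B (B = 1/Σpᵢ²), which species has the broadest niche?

species 2

Proportions for species 3 (n=81): 1/81=0.0123, 5/81=0.0617, 6/81=0.0741, 1/81=0.0123, 39/81=0.4815, 29/81=0.3580
Proportions for species 2 (n=101): 40/101=0.3960, 6/101=0.0594, 1/101=0.0099, 22/101=0.2178, 22/101=0.2178, 10/101=0.0990
Σp_3ᵢ² = 0.0123² + 0.0617² + 0.0741² + 0.0123² + 0.4815² + 0.3580² = 0.000151 + 0.003807 + 0.005491 + 0.000151 + 0.231842 + 0.128164 = 0.369606
B_3 = 1 / 0.369606 = 2.7056
Σp_2ᵢ² = 0.3960² + 0.0594² + 0.0099² + 0.2178² + 0.2178² + 0.0990² = 0.156816 + 0.003528 + 0.000098 + 0.047437 + 0.047437 + 0.009801 = 0.265117
B_2 = 1 / 0.265117 = 3.7719
Highest B → broadest niche (most generalist): species 2 (B = 3.77).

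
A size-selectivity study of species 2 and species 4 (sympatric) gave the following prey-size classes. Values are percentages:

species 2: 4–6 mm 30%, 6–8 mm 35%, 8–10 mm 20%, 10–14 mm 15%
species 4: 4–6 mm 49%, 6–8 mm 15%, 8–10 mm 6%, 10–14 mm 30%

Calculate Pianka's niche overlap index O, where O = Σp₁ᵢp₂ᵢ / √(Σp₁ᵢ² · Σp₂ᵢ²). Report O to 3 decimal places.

0.820

Convert percentages to proportions (divide by 100).
Σ p₁ᵢp₂ᵢ = 0.1470 + 0.0525 + 0.0120 + 0.0450 = 0.2565
Σp_1ᵢ² = 0.30² + 0.35² + 0.20² + 0.15² = 0.0900 + 0.1225 + 0.0400 + 0.0225 = 0.2750
Σp_2ᵢ² = 0.49² + 0.15² + 0.06² + 0.30² = 0.2401 + 0.0225 + 0.0036 + 0.0900 = 0.3562
O = 0.2565 / √(0.2750 × 0.3562) = 0.2565 / 0.312978 = 0.81955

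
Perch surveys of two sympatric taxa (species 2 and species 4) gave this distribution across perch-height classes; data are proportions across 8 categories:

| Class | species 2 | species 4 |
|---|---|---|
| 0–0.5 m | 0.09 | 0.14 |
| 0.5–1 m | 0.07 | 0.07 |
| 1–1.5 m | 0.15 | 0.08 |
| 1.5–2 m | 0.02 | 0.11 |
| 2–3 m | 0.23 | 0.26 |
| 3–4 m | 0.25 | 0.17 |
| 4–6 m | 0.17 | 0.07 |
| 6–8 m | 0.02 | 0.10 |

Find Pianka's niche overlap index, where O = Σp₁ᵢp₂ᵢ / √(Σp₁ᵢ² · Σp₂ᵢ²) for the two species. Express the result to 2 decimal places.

0.89

Σ p₁ᵢp₂ᵢ = 0.0126 + 0.0049 + 0.0120 + 0.0022 + 0.0598 + 0.0425 + 0.0119 + 0.0020 = 0.1479
Σp_1ᵢ² = 0.09² + 0.07² + 0.15² + 0.02² + 0.23² + 0.25² + 0.17² + 0.02² = 0.0081 + 0.0049 + 0.0225 + 0.0004 + 0.0529 + 0.0625 + 0.0289 + 0.0004 = 0.1806
Σp_2ᵢ² = 0.14² + 0.07² + 0.08² + 0.11² + 0.26² + 0.17² + 0.07² + 0.10² = 0.0196 + 0.0049 + 0.0064 + 0.0121 + 0.0676 + 0.0289 + 0.0049 + 0.0100 = 0.1544
O = 0.1479 / √(0.1806 × 0.1544) = 0.1479 / 0.16699 = 0.8857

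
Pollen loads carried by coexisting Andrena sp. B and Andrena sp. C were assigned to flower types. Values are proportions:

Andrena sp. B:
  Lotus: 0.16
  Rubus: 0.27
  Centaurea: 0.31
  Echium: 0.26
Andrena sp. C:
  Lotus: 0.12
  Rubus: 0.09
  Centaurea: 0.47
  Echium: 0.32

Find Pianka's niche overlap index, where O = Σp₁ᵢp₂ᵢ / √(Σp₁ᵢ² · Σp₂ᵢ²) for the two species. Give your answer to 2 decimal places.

Σ p₁ᵢp₂ᵢ = 0.0192 + 0.0243 + 0.1457 + 0.0832 = 0.2724
Σp_1ᵢ² = 0.16² + 0.27² + 0.31² + 0.26² = 0.0256 + 0.0729 + 0.0961 + 0.0676 = 0.2622
Σp_2ᵢ² = 0.12² + 0.09² + 0.47² + 0.32² = 0.0144 + 0.0081 + 0.2209 + 0.1024 = 0.3458
O = 0.2724 / √(0.2622 × 0.3458) = 0.2724 / 0.30111 = 0.9047

0.90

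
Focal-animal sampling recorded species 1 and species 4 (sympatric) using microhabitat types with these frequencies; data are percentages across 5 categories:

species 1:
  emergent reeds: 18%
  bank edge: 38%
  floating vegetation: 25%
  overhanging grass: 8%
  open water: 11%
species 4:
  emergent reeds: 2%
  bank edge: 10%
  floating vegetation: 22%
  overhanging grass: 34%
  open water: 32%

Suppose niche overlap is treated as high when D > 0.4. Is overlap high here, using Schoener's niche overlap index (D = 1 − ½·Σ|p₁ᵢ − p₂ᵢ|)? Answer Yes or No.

Yes

Convert percentages to proportions (divide by 100).
Σ|p₁ᵢ − p₂ᵢ| = 0.16 + 0.28 + 0.03 + 0.26 + 0.21 = 0.94
D = 1 − ½ × 0.94 = 1 − 0.470 = 0.5300
D = 0.5300 > 0.4 → Yes.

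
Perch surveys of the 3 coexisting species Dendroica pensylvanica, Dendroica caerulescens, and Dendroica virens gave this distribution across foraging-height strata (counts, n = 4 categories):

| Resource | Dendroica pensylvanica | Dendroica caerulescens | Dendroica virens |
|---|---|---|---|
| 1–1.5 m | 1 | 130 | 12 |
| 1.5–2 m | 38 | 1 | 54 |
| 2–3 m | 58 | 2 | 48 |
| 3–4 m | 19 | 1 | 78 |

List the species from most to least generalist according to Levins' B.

Proportions for Dendroica pensylvanica (n=116): 1/116=0.0086, 38/116=0.3276, 58/116=0.5000, 19/116=0.1638
Proportions for Dendroica caerulescens (n=134): 130/134=0.9701, 1/134=0.0075, 2/134=0.0149, 1/134=0.0075
Proportions for Dendroica virens (n=192): 12/192=0.0625, 54/192=0.2813, 48/192=0.2500, 78/192=0.4063
Σp_pensᵢ² = 0.0086² + 0.3276² + 0.5000² + 0.1638² = 0.000074 + 0.107322 + 0.250000 + 0.026830 = 0.384226
B_pens = 1 / 0.384226 = 2.6026
Σp_caerᵢ² = 0.9701² + 0.0075² + 0.0149² + 0.0075² = 0.941094 + 0.000056 + 0.000222 + 0.000056 = 0.941428
B_caer = 1 / 0.941428 = 1.0622
Σp_vireᵢ² = 0.0625² + 0.2813² + 0.2500² + 0.4063² = 0.003906 + 0.079130 + 0.062500 + 0.165080 = 0.310616
B_vire = 1 / 0.310616 = 3.2194
Ranking by B (broadest → narrowest): Dendroica virens (3.22) > Dendroica pensylvanica (2.60) > Dendroica caerulescens (1.06)

Dendroica virens > Dendroica pensylvanica > Dendroica caerulescens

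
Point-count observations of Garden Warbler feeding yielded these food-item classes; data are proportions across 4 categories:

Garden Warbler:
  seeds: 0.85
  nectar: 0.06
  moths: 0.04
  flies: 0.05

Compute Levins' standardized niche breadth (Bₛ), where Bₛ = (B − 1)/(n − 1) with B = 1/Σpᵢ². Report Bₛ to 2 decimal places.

Σpᵢ² = 0.85² + 0.06² + 0.04² + 0.05² = 0.7225 + 0.0036 + 0.0016 + 0.0025 = 0.7302
B = 1 / 0.7302 = 1.3695
Bₛ = (B − 1)/(n − 1) = (1.3695 − 1)/(4 − 1) = 0.3695/3 = 0.1232

0.12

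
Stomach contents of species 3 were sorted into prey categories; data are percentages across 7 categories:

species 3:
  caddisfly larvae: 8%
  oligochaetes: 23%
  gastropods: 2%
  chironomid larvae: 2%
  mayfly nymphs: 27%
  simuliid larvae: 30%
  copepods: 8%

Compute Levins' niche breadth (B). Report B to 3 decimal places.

Convert percentages to proportions (divide by 100).
Σpᵢ² = 0.08² + 0.23² + 0.02² + 0.02² + 0.27² + 0.30² + 0.08² = 0.0064 + 0.0529 + 0.0004 + 0.0004 + 0.0729 + 0.0900 + 0.0064 = 0.2294
B = 1 / 0.2294 = 4.35920

4.359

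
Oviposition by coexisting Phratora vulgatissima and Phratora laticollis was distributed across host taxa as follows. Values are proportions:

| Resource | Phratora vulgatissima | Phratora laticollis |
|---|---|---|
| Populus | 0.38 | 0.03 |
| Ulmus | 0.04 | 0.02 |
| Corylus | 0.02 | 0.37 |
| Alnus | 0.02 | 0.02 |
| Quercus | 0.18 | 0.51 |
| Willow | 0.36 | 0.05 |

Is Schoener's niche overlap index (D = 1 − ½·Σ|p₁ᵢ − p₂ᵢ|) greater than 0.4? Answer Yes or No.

Σ|p₁ᵢ − p₂ᵢ| = 0.35 + 0.02 + 0.35 + 0.00 + 0.33 + 0.31 = 1.36
D = 1 − ½ × 1.36 = 1 − 0.680 = 0.3200
D = 0.3200 < 0.4 → No.

No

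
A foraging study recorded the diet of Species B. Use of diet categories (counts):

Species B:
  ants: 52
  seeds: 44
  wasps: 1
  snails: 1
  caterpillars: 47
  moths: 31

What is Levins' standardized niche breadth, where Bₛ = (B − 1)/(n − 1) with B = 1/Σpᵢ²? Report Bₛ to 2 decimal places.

Proportions for Species B (n=176): 52/176=0.2955, 44/176=0.2500, 1/176=0.0057, 1/176=0.0057, 47/176=0.2670, 31/176=0.1761
Σpᵢ² = 0.2955² + 0.2500² + 0.0057² + 0.0057² + 0.2670² + 0.1761² = 0.087320 + 0.062500 + 0.000032 + 0.000032 + 0.071289 + 0.031011 = 0.252184
B = 1 / 0.252184 = 3.9654
Bₛ = (B − 1)/(n − 1) = (3.9654 − 1)/(6 − 1) = 2.9654/5 = 0.5931

0.59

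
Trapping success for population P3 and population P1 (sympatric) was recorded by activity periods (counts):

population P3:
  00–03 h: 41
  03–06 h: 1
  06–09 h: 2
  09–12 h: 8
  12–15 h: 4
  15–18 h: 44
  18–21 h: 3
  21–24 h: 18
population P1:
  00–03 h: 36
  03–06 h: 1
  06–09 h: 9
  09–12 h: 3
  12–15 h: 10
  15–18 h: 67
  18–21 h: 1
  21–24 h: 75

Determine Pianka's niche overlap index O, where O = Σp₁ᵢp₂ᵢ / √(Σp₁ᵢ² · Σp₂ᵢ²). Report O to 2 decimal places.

Proportions for population P3 (n=121): 41/121=0.3388, 1/121=0.0083, 2/121=0.0165, 8/121=0.0661, 4/121=0.0331, 44/121=0.3636, 3/121=0.0248, 18/121=0.1488
Proportions for population P1 (n=202): 36/202=0.1782, 1/202=0.0050, 9/202=0.0446, 3/202=0.0149, 10/202=0.0495, 67/202=0.3317, 1/202=0.0050, 75/202=0.3713
Σ p₁ᵢp₂ᵢ = 0.060374 + 0.000042 + 0.000736 + 0.000985 + 0.001638 + 0.120606 + 0.000124 + 0.055249 = 0.239754
Σp_1ᵢ² = 0.3388² + 0.0083² + 0.0165² + 0.0661² + 0.0331² + 0.3636² + 0.0248² + 0.1488² = 0.114785 + 0.000069 + 0.000272 + 0.004369 + 0.001096 + 0.132205 + 0.000615 + 0.022141 = 0.275552
Σp_2ᵢ² = 0.1782² + 0.0050² + 0.0446² + 0.0149² + 0.0495² + 0.3317² + 0.0050² + 0.3713² = 0.031755 + 0.000025 + 0.001989 + 0.000222 + 0.002450 + 0.110025 + 0.000025 + 0.137864 = 0.284355
O = 0.239754 / √(0.275552 × 0.284355) = 0.239754 / 0.2799189 = 0.8565

0.86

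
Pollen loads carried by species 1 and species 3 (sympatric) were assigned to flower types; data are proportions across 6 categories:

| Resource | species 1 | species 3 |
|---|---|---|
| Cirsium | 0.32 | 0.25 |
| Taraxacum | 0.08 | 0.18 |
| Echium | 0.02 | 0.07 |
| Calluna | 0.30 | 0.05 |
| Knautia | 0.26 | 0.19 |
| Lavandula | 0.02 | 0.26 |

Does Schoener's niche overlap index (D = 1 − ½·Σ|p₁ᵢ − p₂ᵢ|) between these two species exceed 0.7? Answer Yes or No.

Σ|p₁ᵢ − p₂ᵢ| = 0.07 + 0.10 + 0.05 + 0.25 + 0.07 + 0.24 = 0.78
D = 1 − ½ × 0.78 = 1 − 0.390 = 0.6100
D = 0.6100 < 0.7 → No.

No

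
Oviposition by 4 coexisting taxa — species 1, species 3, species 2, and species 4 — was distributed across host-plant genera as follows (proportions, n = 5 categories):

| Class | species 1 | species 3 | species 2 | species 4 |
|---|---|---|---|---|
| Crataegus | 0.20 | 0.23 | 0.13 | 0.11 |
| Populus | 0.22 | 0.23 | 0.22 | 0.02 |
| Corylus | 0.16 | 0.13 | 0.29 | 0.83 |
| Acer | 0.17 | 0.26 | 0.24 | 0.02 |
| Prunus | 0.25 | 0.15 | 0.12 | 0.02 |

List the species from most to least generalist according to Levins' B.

species 1 > species 3 > species 2 > species 4

Σp_1ᵢ² = 0.20² + 0.22² + 0.16² + 0.17² + 0.25² = 0.0400 + 0.0484 + 0.0256 + 0.0289 + 0.0625 = 0.2054
B_1 = 1 / 0.2054 = 4.8685
Σp_3ᵢ² = 0.23² + 0.23² + 0.13² + 0.26² + 0.15² = 0.0529 + 0.0529 + 0.0169 + 0.0676 + 0.0225 = 0.2128
B_3 = 1 / 0.2128 = 4.6992
Σp_2ᵢ² = 0.13² + 0.22² + 0.29² + 0.24² + 0.12² = 0.0169 + 0.0484 + 0.0841 + 0.0576 + 0.0144 = 0.2214
B_2 = 1 / 0.2214 = 4.5167
Σp_4ᵢ² = 0.11² + 0.02² + 0.83² + 0.02² + 0.02² = 0.0121 + 0.0004 + 0.6889 + 0.0004 + 0.0004 = 0.7022
B_4 = 1 / 0.7022 = 1.4241
Ranking by B (broadest → narrowest): species 1 (4.87) > species 3 (4.70) > species 2 (4.52) > species 4 (1.42)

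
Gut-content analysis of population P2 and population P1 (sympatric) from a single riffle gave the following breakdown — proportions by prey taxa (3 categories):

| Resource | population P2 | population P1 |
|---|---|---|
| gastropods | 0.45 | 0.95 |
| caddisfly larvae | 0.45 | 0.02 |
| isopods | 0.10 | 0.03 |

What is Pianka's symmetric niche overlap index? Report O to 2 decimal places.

Σ p₁ᵢp₂ᵢ = 0.4275 + 0.0090 + 0.0030 = 0.4395
Σp_1ᵢ² = 0.45² + 0.45² + 0.10² = 0.2025 + 0.2025 + 0.0100 = 0.4150
Σp_2ᵢ² = 0.95² + 0.02² + 0.03² = 0.9025 + 0.0004 + 0.0009 = 0.9038
O = 0.4395 / √(0.4150 × 0.9038) = 0.4395 / 0.61244 = 0.7176

0.72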